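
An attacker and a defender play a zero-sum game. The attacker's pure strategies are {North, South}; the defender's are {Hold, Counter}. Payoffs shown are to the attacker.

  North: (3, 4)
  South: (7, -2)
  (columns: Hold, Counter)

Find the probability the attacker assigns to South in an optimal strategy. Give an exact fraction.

1/10

Row minima: North → 3, South → -2; maximin = 3.
Column maxima: Hold → 7, Counter → 4; minimax = 4.
3 ≠ 4, so there is no saddle point; optimal play is mixed.
Let the attacker play North with probability p. Expected payoff against Hold: 3p + 7(1−p) = −4p + 7; against Counter: 4p + (-2)(1−p) = 6p − 2.
Setting these equal: −4p + 7 = 6p − 2 ⇒ −10p = -9 ⇒ p = 9/10, and the value is (-4)·(9/10) + 7 = 17/5.
For the defender: with q = P(Hold), equating North's and South's payoffs gives −q + 4 = 9q − 2 ⇒ q = 3/5.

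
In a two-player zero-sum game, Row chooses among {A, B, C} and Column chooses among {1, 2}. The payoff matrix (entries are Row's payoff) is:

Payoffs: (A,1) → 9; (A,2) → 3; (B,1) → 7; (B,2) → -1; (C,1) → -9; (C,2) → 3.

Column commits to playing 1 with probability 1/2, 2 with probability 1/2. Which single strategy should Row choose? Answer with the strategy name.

A

Expected payoff of A: (1/2)·9 + (1/2)·3 = 6.
Expected payoff of B: (1/2)·7 + (1/2)·(-1) = 3.
Expected payoff of C: (1/2)·(-9) + (1/2)·3 = -3.
The largest is 6, so Row's best response is A.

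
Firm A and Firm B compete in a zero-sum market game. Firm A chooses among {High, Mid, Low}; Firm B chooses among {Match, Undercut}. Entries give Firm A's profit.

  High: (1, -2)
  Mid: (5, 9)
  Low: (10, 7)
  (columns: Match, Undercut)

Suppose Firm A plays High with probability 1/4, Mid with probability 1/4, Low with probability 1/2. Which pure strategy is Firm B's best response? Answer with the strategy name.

If Firm B plays Match, Firm A's expected payoff is (1/4)·1 + (1/4)·5 + (1/2)·10 = 13/2.
If Firm B plays Undercut, Firm A's expected payoff is (1/4)·(-2) + (1/4)·9 + (1/2)·7 = 21/4.
Firm B minimizes Firm A's payoff; the smallest is 21/4, so the best response is Undercut.

Undercut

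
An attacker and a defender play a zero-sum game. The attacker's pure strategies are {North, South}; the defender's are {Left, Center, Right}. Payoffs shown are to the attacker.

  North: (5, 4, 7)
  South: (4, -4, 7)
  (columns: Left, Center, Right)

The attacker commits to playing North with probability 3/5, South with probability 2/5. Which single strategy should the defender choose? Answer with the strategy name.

Center

If the defender plays Left, the attacker's expected payoff is (3/5)·5 + (2/5)·4 = 23/5.
If the defender plays Center, the attacker's expected payoff is (3/5)·4 + (2/5)·(-4) = 4/5.
If the defender plays Right, the attacker's expected payoff is (3/5)·7 + (2/5)·7 = 7.
The defender minimizes the attacker's payoff; the smallest is 4/5, so the best response is Center.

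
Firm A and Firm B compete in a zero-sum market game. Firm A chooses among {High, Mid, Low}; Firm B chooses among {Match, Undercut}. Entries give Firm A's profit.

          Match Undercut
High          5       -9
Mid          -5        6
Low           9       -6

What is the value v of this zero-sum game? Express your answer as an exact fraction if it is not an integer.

12/13

Row minima: High → -9, Mid → -5, Low → -6; maximin = -5.
Column maxima: Match → 9, Undercut → 6; minimax = 6.
-5 ≠ 6, so there is no saddle point; optimal play is mixed.
High is strictly dominated by Low, so Firm A never plays it.
On the remaining 2×2 (Mid, Low vs Match, Undercut):
Let Firm A play Mid with probability p. Expected payoff against Match: (-5)p + 9(1−p) = −14p + 9; against Undercut: 6p + (-6)(1−p) = 12p − 6.
Setting these equal: −14p + 9 = 12p − 6 ⇒ −26p = -15 ⇒ p = 15/26, and the value is (-14)·(15/26) + 9 = 12/13.
For Firm B: with q = P(Match), equating Mid's and Low's payoffs gives −11q + 6 = 15q − 6 ⇒ q = 6/13.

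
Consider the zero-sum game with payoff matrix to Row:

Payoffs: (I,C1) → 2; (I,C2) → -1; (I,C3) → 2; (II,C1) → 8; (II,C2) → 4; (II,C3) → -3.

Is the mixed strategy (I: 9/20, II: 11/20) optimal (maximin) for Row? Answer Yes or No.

No

Against C1 this mix gives (9/20)·2 + (11/20)·8 = 53/10.
Against C2 this mix gives (9/20)·(-1) + (11/20)·4 = 7/4.
Against C3 this mix gives (9/20)·2 + (11/20)·(-3) = -3/4.
Column will play C3, holding Row to -3/4. Shifting weight toward the row that does better against C3 would raise this floor (the equalizing mix achieves 1/2 against both C3 and C2), so the proposed strategy is not optimal.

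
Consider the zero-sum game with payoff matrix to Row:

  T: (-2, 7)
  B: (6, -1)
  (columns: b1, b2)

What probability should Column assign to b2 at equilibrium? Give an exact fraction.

Row minima: T → -2, B → -1; maximin = -1.
Column maxima: b1 → 6, b2 → 7; minimax = 6.
-1 ≠ 6, so there is no saddle point; optimal play is mixed.
Let Row play T with probability p. Expected payoff against b1: (-2)p + 6(1−p) = −8p + 6; against b2: 7p + (-1)(1−p) = 8p − 1.
Setting these equal: −8p + 6 = 8p − 1 ⇒ −16p = -7 ⇒ p = 7/16, and the value is (-8)·(7/16) + 6 = 5/2.
For Column: with q = P(b1), equating T's and B's payoffs gives −9q + 7 = 7q − 1 ⇒ q = 1/2.

1/2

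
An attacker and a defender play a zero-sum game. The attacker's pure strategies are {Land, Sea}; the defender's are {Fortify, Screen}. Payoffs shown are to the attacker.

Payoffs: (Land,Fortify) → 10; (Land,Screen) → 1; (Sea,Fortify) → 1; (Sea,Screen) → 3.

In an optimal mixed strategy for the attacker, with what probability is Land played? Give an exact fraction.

2/11

Row minima: Land → 1, Sea → 1; maximin = 1.
Column maxima: Fortify → 10, Screen → 3; minimax = 3.
1 ≠ 3, so there is no saddle point; optimal play is mixed.
Let the attacker play Land with probability p. Expected payoff against Fortify: 10p + 1(1−p) = 9p + 1; against Screen: 1p + 3(1−p) = −2p + 3.
Setting these equal: 9p + 1 = −2p + 3 ⇒ 11p = 2 ⇒ p = 2/11, and the value is (9)·(2/11) + 1 = 29/11.
For the defender: with q = P(Fortify), equating Land's and Sea's payoffs gives 9q + 1 = −2q + 3 ⇒ q = 2/11.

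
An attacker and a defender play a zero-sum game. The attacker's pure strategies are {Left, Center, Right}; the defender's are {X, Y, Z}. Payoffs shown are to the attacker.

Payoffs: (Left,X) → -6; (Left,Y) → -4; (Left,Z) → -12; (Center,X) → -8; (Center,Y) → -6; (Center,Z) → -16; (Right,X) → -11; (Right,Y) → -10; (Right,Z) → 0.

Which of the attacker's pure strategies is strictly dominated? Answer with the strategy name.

Center

Left gives a strictly higher payoff than Center against every column: -6 > -8, -4 > -6, -12 > -16.
So Center is strictly dominated and the attacker never plays it.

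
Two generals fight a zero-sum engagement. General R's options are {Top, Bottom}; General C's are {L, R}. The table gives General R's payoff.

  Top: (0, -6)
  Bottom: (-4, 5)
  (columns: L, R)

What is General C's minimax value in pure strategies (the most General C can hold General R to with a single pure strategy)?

Column maxima: L → 0, R → 5.
The smallest of these is 0.

0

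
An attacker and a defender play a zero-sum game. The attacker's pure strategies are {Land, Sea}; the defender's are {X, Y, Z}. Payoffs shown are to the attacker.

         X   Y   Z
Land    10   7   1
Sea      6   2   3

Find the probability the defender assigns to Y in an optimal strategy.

2/7

Row minima: Land → 1, Sea → 2; maximin = 2.
Column maxima: X → 10, Y → 7, Z → 3; minimax = 3.
2 ≠ 3, so there is no saddle point; optimal play is mixed.
X is strictly dominated by Y (it gives the attacker strictly more in every row), so the defender never plays it.
On the remaining 2×2 (Land, Sea vs Y, Z):
Let the attacker play Land with probability p. Expected payoff against Y: 7p + 2(1−p) = 5p + 2; against Z: 1p + 3(1−p) = −2p + 3.
Setting these equal: 5p + 2 = −2p + 3 ⇒ 7p = 1 ⇒ p = 1/7, and the value is (5)·(1/7) + 2 = 19/7.
For the defender: with q = P(Y), equating Land's and Sea's payoffs gives 6q + 1 = −q + 3 ⇒ q = 2/7.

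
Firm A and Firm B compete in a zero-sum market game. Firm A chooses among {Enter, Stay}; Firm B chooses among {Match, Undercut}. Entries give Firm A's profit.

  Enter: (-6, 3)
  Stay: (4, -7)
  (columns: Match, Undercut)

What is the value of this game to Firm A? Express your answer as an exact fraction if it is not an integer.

-3/2

Row minima: Enter → -6, Stay → -7; maximin = -6.
Column maxima: Match → 4, Undercut → 3; minimax = 3.
-6 ≠ 3, so there is no saddle point; optimal play is mixed.
Let Firm A play Enter with probability p. Expected payoff against Match: (-6)p + 4(1−p) = −10p + 4; against Undercut: 3p + (-7)(1−p) = 10p − 7.
Setting these equal: −10p + 4 = 10p − 7 ⇒ −20p = -11 ⇒ p = 11/20, and the value is (-10)·(11/20) + 4 = -3/2.
For Firm B: with q = P(Match), equating Enter's and Stay's payoffs gives −9q + 3 = 11q − 7 ⇒ q = 1/2.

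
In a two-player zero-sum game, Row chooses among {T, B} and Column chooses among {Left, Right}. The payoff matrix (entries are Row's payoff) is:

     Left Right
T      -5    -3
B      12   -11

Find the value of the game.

-91/25

Row minima: T → -5, B → -11; maximin = -5.
Column maxima: Left → 12, Right → -3; minimax = -3.
-5 ≠ -3, so there is no saddle point; optimal play is mixed.
Let Row play T with probability p. Expected payoff against Left: (-5)p + 12(1−p) = −17p + 12; against Right: (-3)p + (-11)(1−p) = 8p − 11.
Setting these equal: −17p + 12 = 8p − 11 ⇒ −25p = -23 ⇒ p = 23/25, and the value is (-17)·(23/25) + 12 = -91/25.
For Column: with q = P(Left), equating T's and B's payoffs gives −2q − 3 = 23q − 11 ⇒ q = 8/25.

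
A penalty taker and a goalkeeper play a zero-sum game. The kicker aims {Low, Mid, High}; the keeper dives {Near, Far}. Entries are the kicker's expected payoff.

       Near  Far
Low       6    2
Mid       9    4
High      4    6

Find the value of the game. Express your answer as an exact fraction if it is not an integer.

38/7

Row minima: Low → 2, Mid → 4, High → 4; maximin = 4.
Column maxima: Near → 9, Far → 6; minimax = 6.
4 ≠ 6, so there is no saddle point; optimal play is mixed.
Low is strictly dominated by Mid, so the kicker never plays it.
On the remaining 2×2 (Mid, High vs Near, Far):
Let the kicker play Mid with probability p. Expected payoff against Near: 9p + 4(1−p) = 5p + 4; against Far: 4p + 6(1−p) = −2p + 6.
Setting these equal: 5p + 4 = −2p + 6 ⇒ 7p = 2 ⇒ p = 2/7, and the value is (5)·(2/7) + 4 = 38/7.
For the keeper: with q = P(Near), equating Mid's and High's payoffs gives 5q + 4 = −2q + 6 ⇒ q = 2/7.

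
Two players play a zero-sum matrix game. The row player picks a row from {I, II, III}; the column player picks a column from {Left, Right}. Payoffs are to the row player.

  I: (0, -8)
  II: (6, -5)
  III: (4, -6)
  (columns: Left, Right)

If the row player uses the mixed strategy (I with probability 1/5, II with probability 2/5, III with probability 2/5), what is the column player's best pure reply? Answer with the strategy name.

If the column player plays Left, the row player's expected payoff is (1/5)·0 + (2/5)·6 + (2/5)·4 = 4.
If the column player plays Right, the row player's expected payoff is (1/5)·(-8) + (2/5)·(-5) + (2/5)·(-6) = -6.
The column player minimizes the row player's payoff; the smallest is -6, so the best response is Right.

Right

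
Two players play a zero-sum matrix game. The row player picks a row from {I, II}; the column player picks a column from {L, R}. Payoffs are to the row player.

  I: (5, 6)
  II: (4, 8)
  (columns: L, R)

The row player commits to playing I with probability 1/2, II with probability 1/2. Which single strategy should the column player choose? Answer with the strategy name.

L

If the column player plays L, the row player's expected payoff is (1/2)·5 + (1/2)·4 = 9/2.
If the column player plays R, the row player's expected payoff is (1/2)·6 + (1/2)·8 = 7.
The column player minimizes the row player's payoff; the smallest is 9/2, so the best response is L.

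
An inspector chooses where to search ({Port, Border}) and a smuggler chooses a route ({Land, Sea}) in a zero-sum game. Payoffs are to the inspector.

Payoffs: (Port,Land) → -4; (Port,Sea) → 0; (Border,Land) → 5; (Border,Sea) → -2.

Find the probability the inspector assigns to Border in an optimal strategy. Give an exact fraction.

4/11

Row minima: Port → -4, Border → -2; maximin = -2.
Column maxima: Land → 5, Sea → 0; minimax = 0.
-2 ≠ 0, so there is no saddle point; optimal play is mixed.
Let the inspector play Port with probability p. Expected payoff against Land: (-4)p + 5(1−p) = −9p + 5; against Sea: 0p + (-2)(1−p) = 2p − 2.
Setting these equal: −9p + 5 = 2p − 2 ⇒ −11p = -7 ⇒ p = 7/11, and the value is (-9)·(7/11) + 5 = -8/11.
For the smuggler: with q = P(Land), equating Port's and Border's payoffs gives −4q = 7q − 2 ⇒ q = 2/11.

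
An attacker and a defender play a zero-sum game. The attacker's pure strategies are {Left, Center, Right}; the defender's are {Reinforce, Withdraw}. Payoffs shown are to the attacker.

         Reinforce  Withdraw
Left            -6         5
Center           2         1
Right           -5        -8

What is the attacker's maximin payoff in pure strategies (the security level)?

Row minima: Left → -6, Center → 1, Right → -8.
The best of these is 1.

1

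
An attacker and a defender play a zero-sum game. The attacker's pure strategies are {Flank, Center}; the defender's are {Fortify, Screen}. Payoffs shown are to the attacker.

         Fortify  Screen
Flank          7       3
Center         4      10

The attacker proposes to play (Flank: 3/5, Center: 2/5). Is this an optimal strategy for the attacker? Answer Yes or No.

Against Fortify this mix gives (3/5)·7 + (2/5)·4 = 29/5.
Against Screen this mix gives (3/5)·3 + (2/5)·10 = 29/5.
All of the defender's active replies (Fortify, Screen) yield 29/5, and no column does worse for the attacker. The mix makes the defender indifferent and guarantees 29/5, so it is optimal.

Yes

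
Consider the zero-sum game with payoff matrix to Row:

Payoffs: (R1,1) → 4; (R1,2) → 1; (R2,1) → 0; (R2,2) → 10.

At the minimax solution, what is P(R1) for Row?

10/13

Row minima: R1 → 1, R2 → 0; maximin = 1.
Column maxima: 1 → 4, 2 → 10; minimax = 4.
1 ≠ 4, so there is no saddle point; optimal play is mixed.
Let Row play R1 with probability p. Expected payoff against 1: 4p + 0(1−p) = 4p; against 2: 1p + 10(1−p) = −9p + 10.
Setting these equal: 4p = −9p + 10 ⇒ 13p = 10 ⇒ p = 10/13, and the value is (4)·(10/13) = 40/13.
For Column: with q = P(1), equating R1's and R2's payoffs gives 3q + 1 = −10q + 10 ⇒ q = 9/13.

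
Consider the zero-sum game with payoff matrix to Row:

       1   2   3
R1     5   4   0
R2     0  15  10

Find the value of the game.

Row minima: R1 → 0, R2 → 0; maximin = 0.
Column maxima: 1 → 5, 2 → 15, 3 → 10; minimax = 5.
0 ≠ 5, so there is no saddle point; optimal play is mixed.
2 is strictly dominated by 3 (it gives Row strictly more in every row), so Column never plays it.
On the remaining 2×2 (R1, R2 vs 1, 3):
Let Row play R1 with probability p. Expected payoff against 1: 5p + 0(1−p) = 5p; against 3: 0p + 10(1−p) = −10p + 10.
Setting these equal: 5p = −10p + 10 ⇒ 15p = 10 ⇒ p = 2/3, and the value is (5)·(2/3) = 10/3.
For Column: with q = P(1), equating R1's and R2's payoffs gives 5q = −10q + 10 ⇒ q = 2/3.

10/3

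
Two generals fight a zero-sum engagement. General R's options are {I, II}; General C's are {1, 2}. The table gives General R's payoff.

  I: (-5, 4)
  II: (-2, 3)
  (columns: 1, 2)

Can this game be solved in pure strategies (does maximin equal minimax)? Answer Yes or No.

Row minima: I → -5, II → -2; maximin = -2.
Column maxima: 1 → -2, 2 → 4; minimax = -2.
maximin = minimax = -2, so a saddle point exists.

Yes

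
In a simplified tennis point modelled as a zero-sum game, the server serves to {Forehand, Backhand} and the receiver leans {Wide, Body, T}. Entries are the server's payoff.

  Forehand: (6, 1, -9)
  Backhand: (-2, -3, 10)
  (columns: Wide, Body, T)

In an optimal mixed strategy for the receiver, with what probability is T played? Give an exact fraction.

Row minima: Forehand → -9, Backhand → -3; maximin = -3.
Column maxima: Wide → 6, Body → 1, T → 10; minimax = 1.
-3 ≠ 1, so there is no saddle point; optimal play is mixed.
Wide is strictly dominated by Body (it gives the server strictly more in every row), so the receiver never plays it.
On the remaining 2×2 (Forehand, Backhand vs Body, T):
Let the server play Forehand with probability p. Expected payoff against Body: 1p + (-3)(1−p) = 4p − 3; against T: (-9)p + 10(1−p) = −19p + 10.
Setting these equal: 4p − 3 = −19p + 10 ⇒ 23p = 13 ⇒ p = 13/23, and the value is (4)·(13/23) − 3 = -17/23.
For the receiver: with q = P(Body), equating Forehand's and Backhand's payoffs gives 10q − 9 = −13q + 10 ⇒ q = 19/23.

4/23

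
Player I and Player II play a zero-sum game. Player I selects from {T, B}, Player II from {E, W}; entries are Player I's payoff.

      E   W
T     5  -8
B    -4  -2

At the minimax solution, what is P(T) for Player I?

Row minima: T → -8, B → -4; maximin = -4.
Column maxima: E → 5, W → -2; minimax = -2.
-4 ≠ -2, so there is no saddle point; optimal play is mixed.
Let Player I play T with probability p. Expected payoff against E: 5p + (-4)(1−p) = 9p − 4; against W: (-8)p + (-2)(1−p) = −6p − 2.
Setting these equal: 9p − 4 = −6p − 2 ⇒ 15p = 2 ⇒ p = 2/15, and the value is (9)·(2/15) − 4 = -14/5.
For Player II: with q = P(E), equating T's and B's payoffs gives 13q − 8 = −2q − 2 ⇒ q = 2/5.

2/15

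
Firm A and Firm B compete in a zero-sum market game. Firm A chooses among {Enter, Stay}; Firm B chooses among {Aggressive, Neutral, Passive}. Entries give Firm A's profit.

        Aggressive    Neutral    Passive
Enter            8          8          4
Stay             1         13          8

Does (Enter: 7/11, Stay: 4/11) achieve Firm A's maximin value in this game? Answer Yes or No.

Against Aggressive this mix gives (7/11)·8 + (4/11)·1 = 60/11.
Against Neutral this mix gives (7/11)·8 + (4/11)·13 = 108/11.
Against Passive this mix gives (7/11)·4 + (4/11)·8 = 60/11.
All of Firm B's active replies (Aggressive, Passive) yield 60/11, and no column does worse for Firm A. The mix makes Firm B indifferent and guarantees 60/11, so it is optimal.

Yes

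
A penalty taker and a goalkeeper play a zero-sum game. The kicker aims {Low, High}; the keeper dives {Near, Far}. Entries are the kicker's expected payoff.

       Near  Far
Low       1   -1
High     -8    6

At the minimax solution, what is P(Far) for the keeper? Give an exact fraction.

9/16

Row minima: Low → -1, High → -8; maximin = -1.
Column maxima: Near → 1, Far → 6; minimax = 1.
-1 ≠ 1, so there is no saddle point; optimal play is mixed.
Let the kicker play Low with probability p. Expected payoff against Near: 1p + (-8)(1−p) = 9p − 8; against Far: (-1)p + 6(1−p) = −7p + 6.
Setting these equal: 9p − 8 = −7p + 6 ⇒ 16p = 14 ⇒ p = 7/8, and the value is (9)·(7/8) − 8 = -1/8.
For the keeper: with q = P(Near), equating Low's and High's payoffs gives 2q − 1 = −14q + 6 ⇒ q = 7/16.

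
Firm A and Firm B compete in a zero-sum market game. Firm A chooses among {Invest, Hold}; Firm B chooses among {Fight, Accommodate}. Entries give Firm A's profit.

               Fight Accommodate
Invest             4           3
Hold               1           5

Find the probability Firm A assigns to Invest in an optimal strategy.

Row minima: Invest → 3, Hold → 1; maximin = 3.
Column maxima: Fight → 4, Accommodate → 5; minimax = 4.
3 ≠ 4, so there is no saddle point; optimal play is mixed.
Let Firm A play Invest with probability p. Expected payoff against Fight: 4p + 1(1−p) = 3p + 1; against Accommodate: 3p + 5(1−p) = −2p + 5.
Setting these equal: 3p + 1 = −2p + 5 ⇒ 5p = 4 ⇒ p = 4/5, and the value is (3)·(4/5) + 1 = 17/5.
For Firm B: with q = P(Fight), equating Invest's and Hold's payoffs gives q + 3 = −4q + 5 ⇒ q = 2/5.

4/5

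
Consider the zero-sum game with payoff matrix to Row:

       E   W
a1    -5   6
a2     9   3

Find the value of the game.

Row minima: a1 → -5, a2 → 3; maximin = 3.
Column maxima: E → 9, W → 6; minimax = 6.
3 ≠ 6, so there is no saddle point; optimal play is mixed.
Let Row play a1 with probability p. Expected payoff against E: (-5)p + 9(1−p) = −14p + 9; against W: 6p + 3(1−p) = 3p + 3.
Setting these equal: −14p + 9 = 3p + 3 ⇒ −17p = -6 ⇒ p = 6/17, and the value is (-14)·(6/17) + 9 = 69/17.
For Column: with q = P(E), equating a1's and a2's payoffs gives −11q + 6 = 6q + 3 ⇒ q = 3/17.

69/17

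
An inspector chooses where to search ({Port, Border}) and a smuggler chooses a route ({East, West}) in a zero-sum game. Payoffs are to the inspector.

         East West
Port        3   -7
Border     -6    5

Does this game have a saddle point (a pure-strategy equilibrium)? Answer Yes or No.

No

Row minima: Port → -7, Border → -6; maximin = -6.
Column maxima: East → 3, West → 5; minimax = 3.
-6 ≠ 3, so no pure-strategy equilibrium exists.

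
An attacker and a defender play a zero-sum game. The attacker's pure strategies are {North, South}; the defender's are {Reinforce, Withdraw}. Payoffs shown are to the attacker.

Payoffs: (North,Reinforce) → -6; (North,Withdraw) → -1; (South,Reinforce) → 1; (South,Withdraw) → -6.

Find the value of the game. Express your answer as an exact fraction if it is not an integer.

Row minima: North → -6, South → -6; maximin = -6.
Column maxima: Reinforce → 1, Withdraw → -1; minimax = -1.
-6 ≠ -1, so there is no saddle point; optimal play is mixed.
Let the attacker play North with probability p. Expected payoff against Reinforce: (-6)p + 1(1−p) = −7p + 1; against Withdraw: (-1)p + (-6)(1−p) = 5p − 6.
Setting these equal: −7p + 1 = 5p − 6 ⇒ −12p = -7 ⇒ p = 7/12, and the value is (-7)·(7/12) + 1 = -37/12.
For the defender: with q = P(Reinforce), equating North's and South's payoffs gives −5q − 1 = 7q − 6 ⇒ q = 5/12.

-37/12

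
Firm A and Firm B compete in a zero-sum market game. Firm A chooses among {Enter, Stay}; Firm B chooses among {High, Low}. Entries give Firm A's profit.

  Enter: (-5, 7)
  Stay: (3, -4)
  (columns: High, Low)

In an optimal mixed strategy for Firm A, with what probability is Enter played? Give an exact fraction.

Row minima: Enter → -5, Stay → -4; maximin = -4.
Column maxima: High → 3, Low → 7; minimax = 3.
-4 ≠ 3, so there is no saddle point; optimal play is mixed.
Let Firm A play Enter with probability p. Expected payoff against High: (-5)p + 3(1−p) = −8p + 3; against Low: 7p + (-4)(1−p) = 11p − 4.
Setting these equal: −8p + 3 = 11p − 4 ⇒ −19p = -7 ⇒ p = 7/19, and the value is (-8)·(7/19) + 3 = 1/19.
For Firm B: with q = P(High), equating Enter's and Stay's payoffs gives −12q + 7 = 7q − 4 ⇒ q = 11/19.

7/19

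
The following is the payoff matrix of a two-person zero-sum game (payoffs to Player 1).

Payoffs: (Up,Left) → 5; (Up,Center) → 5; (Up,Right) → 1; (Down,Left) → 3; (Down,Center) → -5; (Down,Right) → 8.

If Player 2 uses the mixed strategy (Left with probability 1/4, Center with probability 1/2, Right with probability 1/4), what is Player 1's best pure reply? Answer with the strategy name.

Expected payoff of Up: (1/4)·5 + (1/2)·5 + (1/4)·1 = 4.
Expected payoff of Down: (1/4)·3 + (1/2)·(-5) + (1/4)·8 = 1/4.
The largest is 4, so Player 1's best response is Up.

Up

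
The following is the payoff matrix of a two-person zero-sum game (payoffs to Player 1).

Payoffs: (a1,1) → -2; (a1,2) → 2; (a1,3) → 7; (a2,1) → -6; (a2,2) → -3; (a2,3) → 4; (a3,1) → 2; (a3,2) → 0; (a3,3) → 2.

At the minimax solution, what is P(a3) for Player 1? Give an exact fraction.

2/3

Row minima: a1 → -2, a2 → -6, a3 → 0; maximin = 0.
Column maxima: 1 → 2, 2 → 2, 3 → 7; minimax = 2.
0 ≠ 2, so there is no saddle point; optimal play is mixed.
a2 is strictly dominated by a1, so Player 1 never plays it.
3 is strictly dominated by 2 (it gives Player 1 strictly more in every row), so Player 2 never plays it.
On the remaining 2×2 (a1, a3 vs 1, 2):
Let Player 1 play a1 with probability p. Expected payoff against 1: (-2)p + 2(1−p) = −4p + 2; against 2: 2p + 0(1−p) = 2p.
Setting these equal: −4p + 2 = 2p ⇒ −6p = -2 ⇒ p = 1/3, and the value is (-4)·(1/3) + 2 = 2/3.
For Player 2: with q = P(1), equating a1's and a3's payoffs gives −4q + 2 = 2q ⇒ q = 1/3.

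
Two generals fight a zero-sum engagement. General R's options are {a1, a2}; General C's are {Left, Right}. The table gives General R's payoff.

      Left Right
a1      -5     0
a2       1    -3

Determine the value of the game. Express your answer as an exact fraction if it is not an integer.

-5/3

Row minima: a1 → -5, a2 → -3; maximin = -3.
Column maxima: Left → 1, Right → 0; minimax = 0.
-3 ≠ 0, so there is no saddle point; optimal play is mixed.
Let General R play a1 with probability p. Expected payoff against Left: (-5)p + 1(1−p) = −6p + 1; against Right: 0p + (-3)(1−p) = 3p − 3.
Setting these equal: −6p + 1 = 3p − 3 ⇒ −9p = -4 ⇒ p = 4/9, and the value is (-6)·(4/9) + 1 = -5/3.
For General C: with q = P(Left), equating a1's and a2's payoffs gives −5q = 4q − 3 ⇒ q = 1/3.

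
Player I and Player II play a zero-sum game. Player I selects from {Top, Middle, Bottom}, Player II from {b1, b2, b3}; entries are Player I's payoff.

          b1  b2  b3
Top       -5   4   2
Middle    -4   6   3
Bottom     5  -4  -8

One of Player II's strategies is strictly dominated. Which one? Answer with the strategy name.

b2

b3 holds Player I's payoff strictly below b2 in every row: 2 < 4, 3 < 6, -8 < -4.
So b2 is strictly dominated for Player II.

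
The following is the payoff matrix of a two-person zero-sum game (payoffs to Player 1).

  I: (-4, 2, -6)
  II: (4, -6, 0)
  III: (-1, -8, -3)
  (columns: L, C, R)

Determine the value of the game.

Row minima: I → -6, II → -6, III → -8; maximin = -6.
Column maxima: L → 4, C → 2, R → 0; minimax = 0.
-6 ≠ 0, so there is no saddle point; optimal play is mixed.
III is strictly dominated by II, so Player 1 never plays it.
L is strictly dominated by R (it gives Player 1 strictly more in every row), so Player 2 never plays it.
On the remaining 2×2 (I, II vs C, R):
Let Player 1 play I with probability p. Expected payoff against C: 2p + (-6)(1−p) = 8p − 6; against R: (-6)p + 0(1−p) = −6p.
Setting these equal: 8p − 6 = −6p ⇒ 14p = 6 ⇒ p = 3/7, and the value is (8)·(3/7) − 6 = -18/7.
For Player 2: with q = P(C), equating I's and II's payoffs gives 8q − 6 = −6q ⇒ q = 3/7.

-18/7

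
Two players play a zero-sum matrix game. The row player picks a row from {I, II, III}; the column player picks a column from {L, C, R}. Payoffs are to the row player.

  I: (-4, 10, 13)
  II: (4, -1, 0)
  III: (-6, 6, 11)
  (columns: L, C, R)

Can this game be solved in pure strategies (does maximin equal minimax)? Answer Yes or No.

Row minima: I → -4, II → -1, III → -6; maximin = -1.
Column maxima: L → 4, C → 10, R → 13; minimax = 4.
-1 ≠ 4, so no pure-strategy equilibrium exists.

No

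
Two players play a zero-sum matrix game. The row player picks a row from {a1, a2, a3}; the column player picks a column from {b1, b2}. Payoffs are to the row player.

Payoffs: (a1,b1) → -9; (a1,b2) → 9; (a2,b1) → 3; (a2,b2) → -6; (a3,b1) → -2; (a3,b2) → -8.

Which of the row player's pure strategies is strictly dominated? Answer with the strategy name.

a2 gives a strictly higher payoff than a3 against every column: 3 > -2, -6 > -8.
So a3 is strictly dominated and the row player never plays it.

a3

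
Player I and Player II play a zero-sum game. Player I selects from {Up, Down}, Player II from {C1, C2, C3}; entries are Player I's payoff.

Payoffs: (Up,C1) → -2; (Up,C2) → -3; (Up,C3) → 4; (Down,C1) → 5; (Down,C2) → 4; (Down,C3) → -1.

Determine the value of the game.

Row minima: Up → -3, Down → -1; maximin = -1.
Column maxima: C1 → 5, C2 → 4, C3 → 4; minimax = 4.
-1 ≠ 4, so there is no saddle point; optimal play is mixed.
C1 is strictly dominated by C2 (it gives Player I strictly more in every row), so Player II never plays it.
On the remaining 2×2 (Up, Down vs C2, C3):
Let Player I play Up with probability p. Expected payoff against C2: (-3)p + 4(1−p) = −7p + 4; against C3: 4p + (-1)(1−p) = 5p − 1.
Setting these equal: −7p + 4 = 5p − 1 ⇒ −12p = -5 ⇒ p = 5/12, and the value is (-7)·(5/12) + 4 = 13/12.
For Player II: with q = P(C2), equating Up's and Down's payoffs gives −7q + 4 = 5q − 1 ⇒ q = 5/12.

13/12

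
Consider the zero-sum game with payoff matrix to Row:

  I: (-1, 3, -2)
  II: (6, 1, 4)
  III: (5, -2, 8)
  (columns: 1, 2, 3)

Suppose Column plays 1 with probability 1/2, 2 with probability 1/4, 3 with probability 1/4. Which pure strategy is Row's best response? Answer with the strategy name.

Expected payoff of I: (1/2)·(-1) + (1/4)·3 + (1/4)·(-2) = -1/4.
Expected payoff of II: (1/2)·6 + (1/4)·1 + (1/4)·4 = 17/4.
Expected payoff of III: (1/2)·5 + (1/4)·(-2) + (1/4)·8 = 4.
The largest is 17/4, so Row's best response is II.

II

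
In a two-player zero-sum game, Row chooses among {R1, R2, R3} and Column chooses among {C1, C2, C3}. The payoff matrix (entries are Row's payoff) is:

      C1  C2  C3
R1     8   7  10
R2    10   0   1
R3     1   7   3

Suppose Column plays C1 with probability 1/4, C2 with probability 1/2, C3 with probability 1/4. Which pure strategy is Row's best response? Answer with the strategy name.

Expected payoff of R1: (1/4)·8 + (1/2)·7 + (1/4)·10 = 8.
Expected payoff of R2: (1/4)·10 + (1/2)·0 + (1/4)·1 = 11/4.
Expected payoff of R3: (1/4)·1 + (1/2)·7 + (1/4)·3 = 9/2.
The largest is 8, so Row's best response is R1.

R1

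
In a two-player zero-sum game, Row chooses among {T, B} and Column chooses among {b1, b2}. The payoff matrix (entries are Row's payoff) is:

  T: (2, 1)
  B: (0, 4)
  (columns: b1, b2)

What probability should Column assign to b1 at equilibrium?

Row minima: T → 1, B → 0; maximin = 1.
Column maxima: b1 → 2, b2 → 4; minimax = 2.
1 ≠ 2, so there is no saddle point; optimal play is mixed.
Let Row play T with probability p. Expected payoff against b1: 2p + 0(1−p) = 2p; against b2: 1p + 4(1−p) = −3p + 4.
Setting these equal: 2p = −3p + 4 ⇒ 5p = 4 ⇒ p = 4/5, and the value is (2)·(4/5) = 8/5.
For Column: with q = P(b1), equating T's and B's payoffs gives q + 1 = −4q + 4 ⇒ q = 3/5.

3/5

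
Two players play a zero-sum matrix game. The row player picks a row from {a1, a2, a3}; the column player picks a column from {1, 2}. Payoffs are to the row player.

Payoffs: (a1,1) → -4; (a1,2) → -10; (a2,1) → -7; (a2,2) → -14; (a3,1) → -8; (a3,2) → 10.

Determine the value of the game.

Row minima: a1 → -10, a2 → -14, a3 → -8; maximin = -8.
Column maxima: 1 → -4, 2 → 10; minimax = -4.
-8 ≠ -4, so there is no saddle point; optimal play is mixed.
a2 is strictly dominated by a1, so the row player never plays it.
On the remaining 2×2 (a1, a3 vs 1, 2):
Let the row player play a1 with probability p. Expected payoff against 1: (-4)p + (-8)(1−p) = 4p − 8; against 2: (-10)p + 10(1−p) = −20p + 10.
Setting these equal: 4p − 8 = −20p + 10 ⇒ 24p = 18 ⇒ p = 3/4, and the value is (4)·(3/4) − 8 = -5.
For the column player: with q = P(1), equating a1's and a3's payoffs gives 6q − 10 = −18q + 10 ⇒ q = 5/6.

-5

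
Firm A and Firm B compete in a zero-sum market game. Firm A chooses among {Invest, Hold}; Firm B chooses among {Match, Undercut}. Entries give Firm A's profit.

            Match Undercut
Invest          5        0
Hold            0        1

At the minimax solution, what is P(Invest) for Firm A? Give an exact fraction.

1/6

Row minima: Invest → 0, Hold → 0; maximin = 0.
Column maxima: Match → 5, Undercut → 1; minimax = 1.
0 ≠ 1, so there is no saddle point; optimal play is mixed.
Let Firm A play Invest with probability p. Expected payoff against Match: 5p + 0(1−p) = 5p; against Undercut: 0p + 1(1−p) = −p + 1.
Setting these equal: 5p = −p + 1 ⇒ 6p = 1 ⇒ p = 1/6, and the value is (5)·(1/6) = 5/6.
For Firm B: with q = P(Match), equating Invest's and Hold's payoffs gives 5q = −q + 1 ⇒ q = 1/6.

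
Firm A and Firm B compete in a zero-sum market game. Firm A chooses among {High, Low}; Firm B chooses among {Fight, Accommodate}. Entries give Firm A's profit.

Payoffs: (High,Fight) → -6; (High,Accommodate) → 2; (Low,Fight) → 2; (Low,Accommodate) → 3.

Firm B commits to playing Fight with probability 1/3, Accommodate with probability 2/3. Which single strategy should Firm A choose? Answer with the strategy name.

Low

Expected payoff of High: (1/3)·(-6) + (2/3)·2 = -2/3.
Expected payoff of Low: (1/3)·2 + (2/3)·3 = 8/3.
The largest is 8/3, so Firm A's best response is Low.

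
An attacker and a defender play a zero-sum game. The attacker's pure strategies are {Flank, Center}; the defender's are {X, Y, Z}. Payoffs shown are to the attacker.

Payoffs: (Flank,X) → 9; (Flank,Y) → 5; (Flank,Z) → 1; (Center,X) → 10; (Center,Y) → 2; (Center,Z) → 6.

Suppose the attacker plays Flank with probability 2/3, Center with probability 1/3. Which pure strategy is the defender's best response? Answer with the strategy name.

Z

If the defender plays X, the attacker's expected payoff is (2/3)·9 + (1/3)·10 = 28/3.
If the defender plays Y, the attacker's expected payoff is (2/3)·5 + (1/3)·2 = 4.
If the defender plays Z, the attacker's expected payoff is (2/3)·1 + (1/3)·6 = 8/3.
The defender minimizes the attacker's payoff; the smallest is 8/3, so the best response is Z.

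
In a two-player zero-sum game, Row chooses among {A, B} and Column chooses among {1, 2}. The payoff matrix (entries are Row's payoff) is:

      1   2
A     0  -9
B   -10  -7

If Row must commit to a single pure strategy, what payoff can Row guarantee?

Row minima: A → -9, B → -10.
The best of these is -9.

-9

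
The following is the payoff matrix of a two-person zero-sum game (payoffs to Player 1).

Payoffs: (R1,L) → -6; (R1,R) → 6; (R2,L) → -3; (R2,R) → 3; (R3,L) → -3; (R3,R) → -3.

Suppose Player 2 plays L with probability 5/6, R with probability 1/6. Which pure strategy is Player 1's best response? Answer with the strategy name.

Expected payoff of R1: (5/6)·(-6) + (1/6)·6 = -4.
Expected payoff of R2: (5/6)·(-3) + (1/6)·3 = -2.
Expected payoff of R3: (5/6)·(-3) + (1/6)·(-3) = -3.
The largest is -2, so Player 1's best response is R2.

R2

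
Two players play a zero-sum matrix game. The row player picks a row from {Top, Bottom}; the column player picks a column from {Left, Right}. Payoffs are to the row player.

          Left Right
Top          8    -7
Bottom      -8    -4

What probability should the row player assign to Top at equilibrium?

4/19

Row minima: Top → -7, Bottom → -8; maximin = -7.
Column maxima: Left → 8, Right → -4; minimax = -4.
-7 ≠ -4, so there is no saddle point; optimal play is mixed.
Let the row player play Top with probability p. Expected payoff against Left: 8p + (-8)(1−p) = 16p − 8; against Right: (-7)p + (-4)(1−p) = −3p − 4.
Setting these equal: 16p − 8 = −3p − 4 ⇒ 19p = 4 ⇒ p = 4/19, and the value is (16)·(4/19) − 8 = -88/19.
For the column player: with q = P(Left), equating Top's and Bottom's payoffs gives 15q − 7 = −4q − 4 ⇒ q = 3/19.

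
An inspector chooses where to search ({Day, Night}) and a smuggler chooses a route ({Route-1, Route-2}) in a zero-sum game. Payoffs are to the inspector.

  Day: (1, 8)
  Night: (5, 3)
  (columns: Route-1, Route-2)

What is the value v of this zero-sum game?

Row minima: Day → 1, Night → 3; maximin = 3.
Column maxima: Route-1 → 5, Route-2 → 8; minimax = 5.
3 ≠ 5, so there is no saddle point; optimal play is mixed.
Let the inspector play Day with probability p. Expected payoff against Route-1: 1p + 5(1−p) = −4p + 5; against Route-2: 8p + 3(1−p) = 5p + 3.
Setting these equal: −4p + 5 = 5p + 3 ⇒ −9p = -2 ⇒ p = 2/9, and the value is (-4)·(2/9) + 5 = 37/9.
For the smuggler: with q = P(Route-1), equating Day's and Night's payoffs gives −7q + 8 = 2q + 3 ⇒ q = 5/9.

37/9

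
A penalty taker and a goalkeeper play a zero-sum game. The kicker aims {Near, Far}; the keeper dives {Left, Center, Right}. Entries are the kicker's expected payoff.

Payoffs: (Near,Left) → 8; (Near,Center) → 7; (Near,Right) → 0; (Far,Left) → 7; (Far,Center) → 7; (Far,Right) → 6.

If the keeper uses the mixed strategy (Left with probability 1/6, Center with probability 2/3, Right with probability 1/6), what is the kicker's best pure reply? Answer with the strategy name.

Far

Expected payoff of Near: (1/6)·8 + (2/3)·7 + (1/6)·0 = 6.
Expected payoff of Far: (1/6)·7 + (2/3)·7 + (1/6)·6 = 41/6.
The largest is 41/6, so the kicker's best response is Far.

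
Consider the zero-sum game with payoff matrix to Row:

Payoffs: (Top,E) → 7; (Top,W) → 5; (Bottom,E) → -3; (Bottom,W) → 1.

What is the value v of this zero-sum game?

5

Row minima: Top → 5, Bottom → -3; maximin = 5.
Column maxima: E → 7, W → 5; minimax = 5.
Since maximin = minimax = 5, there is a saddle point and the value is 5.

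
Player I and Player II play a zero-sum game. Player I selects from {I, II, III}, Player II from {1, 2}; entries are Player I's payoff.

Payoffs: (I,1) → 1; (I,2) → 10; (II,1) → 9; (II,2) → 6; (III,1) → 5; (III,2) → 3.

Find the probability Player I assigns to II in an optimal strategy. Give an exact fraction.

3/4

Row minima: I → 1, II → 6, III → 3; maximin = 6.
Column maxima: 1 → 9, 2 → 10; minimax = 9.
6 ≠ 9, so there is no saddle point; optimal play is mixed.
III is strictly dominated by II, so Player I never plays it.
On the remaining 2×2 (I, II vs 1, 2):
Let Player I play I with probability p. Expected payoff against 1: 1p + 9(1−p) = −8p + 9; against 2: 10p + 6(1−p) = 4p + 6.
Setting these equal: −8p + 9 = 4p + 6 ⇒ −12p = -3 ⇒ p = 1/4, and the value is (-8)·(1/4) + 9 = 7.
For Player II: with q = P(1), equating I's and II's payoffs gives −9q + 10 = 3q + 6 ⇒ q = 1/3.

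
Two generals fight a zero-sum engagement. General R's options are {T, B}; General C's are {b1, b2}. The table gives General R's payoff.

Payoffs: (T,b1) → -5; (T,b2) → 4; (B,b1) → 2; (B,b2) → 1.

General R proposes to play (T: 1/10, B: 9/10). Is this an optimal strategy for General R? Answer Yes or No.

Yes

Against b1 this mix gives (1/10)·(-5) + (9/10)·2 = 13/10.
Against b2 this mix gives (1/10)·4 + (9/10)·1 = 13/10.
All of General C's active replies (b1, b2) yield 13/10, and no column does worse for General R. The mix makes General C indifferent and guarantees 13/10, so it is optimal.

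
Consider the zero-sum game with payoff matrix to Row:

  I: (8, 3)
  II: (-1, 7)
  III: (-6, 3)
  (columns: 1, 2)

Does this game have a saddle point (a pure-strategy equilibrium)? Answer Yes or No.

Row minima: I → 3, II → -1, III → -6; maximin = 3.
Column maxima: 1 → 8, 2 → 7; minimax = 7.
3 ≠ 7, so no pure-strategy equilibrium exists.

No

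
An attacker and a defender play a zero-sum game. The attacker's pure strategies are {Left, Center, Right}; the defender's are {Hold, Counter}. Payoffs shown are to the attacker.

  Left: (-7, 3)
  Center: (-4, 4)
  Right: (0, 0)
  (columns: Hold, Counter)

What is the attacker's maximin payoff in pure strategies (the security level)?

0

Row minima: Left → -7, Center → -4, Right → 0.
The best of these is 0.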